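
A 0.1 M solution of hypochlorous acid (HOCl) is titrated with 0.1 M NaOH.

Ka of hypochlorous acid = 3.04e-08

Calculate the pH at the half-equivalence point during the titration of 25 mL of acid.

At half-equivalence [HA] = [A⁻], so Henderson-Hasselbalch gives pH = pKa = -log(3.04e-08) = 7.52.

pH = pKa = 7.52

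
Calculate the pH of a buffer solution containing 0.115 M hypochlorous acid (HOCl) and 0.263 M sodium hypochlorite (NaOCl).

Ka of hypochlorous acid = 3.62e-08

pKa = -log(3.62e-08) = 7.44. pH = pKa + log([A⁻]/[HA]) = 7.44 + log(0.263/0.115)

pH = 7.80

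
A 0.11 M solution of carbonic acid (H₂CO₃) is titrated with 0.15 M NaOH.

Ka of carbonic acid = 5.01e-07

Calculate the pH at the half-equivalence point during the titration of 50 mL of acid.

At half-equivalence [HA] = [A⁻], so Henderson-Hasselbalch gives pH = pKa = -log(5.01e-07) = 6.30.

pH = pKa = 6.30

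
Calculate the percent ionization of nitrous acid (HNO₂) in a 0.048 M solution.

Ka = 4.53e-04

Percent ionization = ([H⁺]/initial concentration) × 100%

Using Ka equilibrium: x² + Ka×x - Ka×C = 0. Solving: [H⁺] = 4.4420e-03. Percent = (4.4420e-03/0.048) × 100

Percent ionization = 9.25%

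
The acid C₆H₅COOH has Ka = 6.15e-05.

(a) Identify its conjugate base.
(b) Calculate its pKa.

(a) The conjugate base is formed by removing one H⁺ from C₆H₅COOH, giving C₆H₅COO⁻. (b) pKa = -log(Ka) = -log(6.15e-05) = 4.21.

Conjugate base: C₆H₅COO⁻; pK_a = 4.21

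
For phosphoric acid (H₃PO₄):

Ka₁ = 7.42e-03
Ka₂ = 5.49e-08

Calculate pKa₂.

pKa₂ = -log(Ka₂) = -log(5.49e-08) = 7.26.

pK_{a2} = 7.26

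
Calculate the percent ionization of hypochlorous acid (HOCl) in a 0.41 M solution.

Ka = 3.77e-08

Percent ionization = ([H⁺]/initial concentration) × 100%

Using Ka equilibrium: x² + Ka×x - Ka×C = 0. Solving: [H⁺] = 1.2431e-04. Percent = (1.2431e-04/0.41) × 100

Percent ionization = 0.0303%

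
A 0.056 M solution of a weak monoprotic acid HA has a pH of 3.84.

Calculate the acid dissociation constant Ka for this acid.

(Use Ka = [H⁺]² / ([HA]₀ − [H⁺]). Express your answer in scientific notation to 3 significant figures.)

[H⁺] = 10^(−pH) = 10^(−3.84) = 1.445e-04 M. For HA ⇌ H⁺ + A⁻, Ka = [H⁺][A⁻]/[HA] = [H⁺]² / ([HA]₀ − [H⁺]) = (1.445e-04)² / (0.056 − 1.445e-04) = 3.74e-07.

K_a = 3.74e-07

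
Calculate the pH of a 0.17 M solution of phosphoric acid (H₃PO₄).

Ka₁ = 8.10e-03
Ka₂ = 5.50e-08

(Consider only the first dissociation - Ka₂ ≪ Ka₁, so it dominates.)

First dissociation dominates. From Ka₁ = [H⁺][HA⁻]/[H₂A], x² + Ka₁·x − Ka₁·C = 0 with C = 0.17 M and Ka₁ = 8.10e-03. Solving: [H⁺] = (−Ka₁ + √(Ka₁² + 4·Ka₁·C)) / 2 = 3.3278e-02 M. pH = -log(3.3278e-02) = 1.48.

pH = 1.48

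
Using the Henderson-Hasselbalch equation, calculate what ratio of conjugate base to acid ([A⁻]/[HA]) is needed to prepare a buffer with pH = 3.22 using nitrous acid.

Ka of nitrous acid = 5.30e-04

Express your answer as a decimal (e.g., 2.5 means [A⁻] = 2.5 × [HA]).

pKa = -log(5.30e-04) = 3.2757. pH = pKa + log([A⁻]/[HA]), so log([A⁻]/[HA]) = pH − pKa = 3.22 − 3.2757 = -0.0557. [A⁻]/[HA] = 10^(-0.0557) = 0.880

[A⁻]/[HA] = 0.880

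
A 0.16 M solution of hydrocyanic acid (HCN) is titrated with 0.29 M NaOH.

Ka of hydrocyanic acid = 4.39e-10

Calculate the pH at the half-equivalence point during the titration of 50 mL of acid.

At half-equivalence [HA] = [A⁻], so Henderson-Hasselbalch gives pH = pKa = -log(4.39e-10) = 9.36.

pH = pKa = 9.36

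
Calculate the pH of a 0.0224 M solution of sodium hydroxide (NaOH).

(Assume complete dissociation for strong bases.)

[OH⁻] = 0.0224 M for strong base. pOH = -log[OH⁻] = 1.65, pH = 14 - pOH

pH = 12.35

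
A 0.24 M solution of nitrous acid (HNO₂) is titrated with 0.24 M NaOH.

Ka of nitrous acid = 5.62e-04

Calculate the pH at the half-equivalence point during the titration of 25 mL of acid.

At half-equivalence [HA] = [A⁻], so Henderson-Hasselbalch gives pH = pKa = -log(5.62e-04) = 3.25.

pH = pKa = 3.25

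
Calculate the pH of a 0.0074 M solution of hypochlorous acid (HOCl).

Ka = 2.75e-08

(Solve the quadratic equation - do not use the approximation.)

x² + Ka×x - Ka×C = 0. Using quadratic formula: [H⁺] = 1.4252e-05

pH = 4.85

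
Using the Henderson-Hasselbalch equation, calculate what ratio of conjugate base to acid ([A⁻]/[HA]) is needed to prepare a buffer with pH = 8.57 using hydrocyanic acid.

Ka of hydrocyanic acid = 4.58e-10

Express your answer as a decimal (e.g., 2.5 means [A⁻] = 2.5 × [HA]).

pKa = -log(4.58e-10) = 9.3391. pH = pKa + log([A⁻]/[HA]), so log([A⁻]/[HA]) = pH − pKa = 8.57 − 9.3391 = -0.7691. [A⁻]/[HA] = 10^(-0.7691) = 0.170

[A⁻]/[HA] = 0.170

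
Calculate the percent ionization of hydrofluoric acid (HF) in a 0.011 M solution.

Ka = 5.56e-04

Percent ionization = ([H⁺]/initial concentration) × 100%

Using Ka equilibrium: x² + Ka×x - Ka×C = 0. Solving: [H⁺] = 2.2106e-03. Percent = (2.2106e-03/0.011) × 100

Percent ionization = 20.1%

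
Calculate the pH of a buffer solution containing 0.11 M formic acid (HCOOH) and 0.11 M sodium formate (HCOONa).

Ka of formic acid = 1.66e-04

pKa = -log(1.66e-04) = 3.78. pH = pKa + log([A⁻]/[HA]) = 3.78 + log(0.11/0.11)

pH = 3.78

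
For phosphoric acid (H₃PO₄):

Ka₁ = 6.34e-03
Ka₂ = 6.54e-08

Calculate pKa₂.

pKa₂ = -log(Ka₂) = -log(6.54e-08) = 7.18.

pK_{a2} = 7.18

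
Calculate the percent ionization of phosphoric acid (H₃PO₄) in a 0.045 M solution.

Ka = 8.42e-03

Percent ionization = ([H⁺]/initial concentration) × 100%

Using Ka equilibrium: x² + Ka×x - Ka×C = 0. Solving: [H⁺] = 1.5705e-02. Percent = (1.5705e-02/0.045) × 100

Percent ionization = 34.9%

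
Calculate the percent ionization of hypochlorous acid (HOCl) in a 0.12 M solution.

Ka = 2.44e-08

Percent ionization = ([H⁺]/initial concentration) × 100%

Using Ka equilibrium: x² + Ka×x - Ka×C = 0. Solving: [H⁺] = 5.4099e-05. Percent = (5.4099e-05/0.12) × 100

Percent ionization = 0.0451%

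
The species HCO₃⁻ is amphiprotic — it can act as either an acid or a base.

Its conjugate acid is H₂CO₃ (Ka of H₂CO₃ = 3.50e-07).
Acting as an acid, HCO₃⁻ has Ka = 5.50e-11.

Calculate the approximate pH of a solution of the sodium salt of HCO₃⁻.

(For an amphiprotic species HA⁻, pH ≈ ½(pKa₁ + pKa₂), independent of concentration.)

pKa₁ = -log(3.50e-07) = 6.46; pKa₂ = -log(5.50e-11) = 10.26. For an amphiprotic species, pH ≈ ½(pKa₁ + pKa₂) = ½(6.46 + 10.26) = 8.36.

pH = 8.36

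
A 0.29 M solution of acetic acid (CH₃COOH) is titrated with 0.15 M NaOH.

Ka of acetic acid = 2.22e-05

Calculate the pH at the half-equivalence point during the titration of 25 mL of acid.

At half-equivalence [HA] = [A⁻], so Henderson-Hasselbalch gives pH = pKa = -log(2.22e-05) = 4.65.

pH = pKa = 4.65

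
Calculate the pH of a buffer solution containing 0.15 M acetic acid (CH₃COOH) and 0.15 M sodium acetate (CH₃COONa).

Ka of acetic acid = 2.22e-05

pKa = -log(2.22e-05) = 4.65. pH = pKa + log([A⁻]/[HA]) = 4.65 + log(0.15/0.15)

pH = 4.65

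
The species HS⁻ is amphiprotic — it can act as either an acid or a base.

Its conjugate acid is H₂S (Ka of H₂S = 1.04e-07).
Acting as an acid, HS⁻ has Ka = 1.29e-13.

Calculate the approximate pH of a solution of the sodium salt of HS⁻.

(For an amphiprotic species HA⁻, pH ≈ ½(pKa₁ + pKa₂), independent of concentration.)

pKa₁ = -log(1.04e-07) = 6.98; pKa₂ = -log(1.29e-13) = 12.89. For an amphiprotic species, pH ≈ ½(pKa₁ + pKa₂) = ½(6.98 + 12.89) = 9.94.

pH = 9.94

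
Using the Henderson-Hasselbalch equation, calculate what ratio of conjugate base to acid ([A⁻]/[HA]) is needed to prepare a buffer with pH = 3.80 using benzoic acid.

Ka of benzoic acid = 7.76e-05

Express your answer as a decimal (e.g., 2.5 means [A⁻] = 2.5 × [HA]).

pKa = -log(7.76e-05) = 4.1101. pH = pKa + log([A⁻]/[HA]), so log([A⁻]/[HA]) = pH − pKa = 3.80 − 4.1101 = -0.3101. [A⁻]/[HA] = 10^(-0.3101) = 0.490

[A⁻]/[HA] = 0.490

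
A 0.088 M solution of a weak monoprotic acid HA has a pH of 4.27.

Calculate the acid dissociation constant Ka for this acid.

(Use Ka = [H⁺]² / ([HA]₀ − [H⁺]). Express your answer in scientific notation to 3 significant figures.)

[H⁺] = 10^(−pH) = 10^(−4.27) = 5.370e-05 M. For HA ⇌ H⁺ + A⁻, Ka = [H⁺][A⁻]/[HA] = [H⁺]² / ([HA]₀ − [H⁺]) = (5.370e-05)² / (0.088 − 5.370e-05) = 3.28e-08.

K_a = 3.28e-08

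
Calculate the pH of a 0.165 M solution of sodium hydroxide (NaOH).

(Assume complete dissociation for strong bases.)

[OH⁻] = 0.165 M for strong base. pOH = -log[OH⁻] = 0.78, pH = 14 - pOH

pH = 13.22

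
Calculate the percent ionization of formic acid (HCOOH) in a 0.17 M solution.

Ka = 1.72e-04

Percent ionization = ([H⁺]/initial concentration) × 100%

Using Ka equilibrium: x² + Ka×x - Ka×C = 0. Solving: [H⁺] = 5.3221e-03. Percent = (5.3221e-03/0.17) × 100

Percent ionization = 3.13%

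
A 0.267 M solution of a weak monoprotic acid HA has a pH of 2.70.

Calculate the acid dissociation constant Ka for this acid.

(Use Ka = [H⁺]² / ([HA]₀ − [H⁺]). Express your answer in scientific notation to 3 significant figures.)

[H⁺] = 10^(−pH) = 10^(−2.70) = 1.995e-03 M. For HA ⇌ H⁺ + A⁻, Ka = [H⁺][A⁻]/[HA] = [H⁺]² / ([HA]₀ − [H⁺]) = (1.995e-03)² / (0.267 − 1.995e-03) = 1.50e-05.

K_a = 1.50e-05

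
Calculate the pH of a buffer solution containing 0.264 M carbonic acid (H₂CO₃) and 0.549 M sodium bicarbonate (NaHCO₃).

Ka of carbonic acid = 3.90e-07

pKa = -log(3.90e-07) = 6.41. pH = pKa + log([A⁻]/[HA]) = 6.41 + log(0.549/0.264)

pH = 6.73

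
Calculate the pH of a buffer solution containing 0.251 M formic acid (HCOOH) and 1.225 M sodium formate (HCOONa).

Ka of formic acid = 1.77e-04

pKa = -log(1.77e-04) = 3.75. pH = pKa + log([A⁻]/[HA]) = 3.75 + log(1.225/0.251)

pH = 4.44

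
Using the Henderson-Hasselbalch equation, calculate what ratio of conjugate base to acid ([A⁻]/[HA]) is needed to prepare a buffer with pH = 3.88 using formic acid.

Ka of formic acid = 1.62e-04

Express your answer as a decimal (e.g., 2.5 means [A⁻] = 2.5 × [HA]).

pKa = -log(1.62e-04) = 3.7905. pH = pKa + log([A⁻]/[HA]), so log([A⁻]/[HA]) = pH − pKa = 3.88 − 3.7905 = 0.0895. [A⁻]/[HA] = 10^(0.0895) = 1.23

[A⁻]/[HA] = 1.23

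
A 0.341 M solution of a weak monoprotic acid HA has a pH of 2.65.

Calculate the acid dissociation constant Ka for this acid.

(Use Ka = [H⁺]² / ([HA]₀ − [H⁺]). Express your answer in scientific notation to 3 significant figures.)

[H⁺] = 10^(−pH) = 10^(−2.65) = 2.239e-03 M. For HA ⇌ H⁺ + A⁻, Ka = [H⁺][A⁻]/[HA] = [H⁺]² / ([HA]₀ − [H⁺]) = (2.239e-03)² / (0.341 − 2.239e-03) = 1.48e-05.

K_a = 1.48e-05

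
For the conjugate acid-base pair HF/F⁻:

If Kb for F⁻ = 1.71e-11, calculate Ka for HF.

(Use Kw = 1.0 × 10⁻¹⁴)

For a conjugate pair Ka × Kb = Kw, so Ka = Kw/Kb = 1.0 × 10⁻¹⁴ / 1.71e-11 = 5.85e-04.

K_a = 5.85e-04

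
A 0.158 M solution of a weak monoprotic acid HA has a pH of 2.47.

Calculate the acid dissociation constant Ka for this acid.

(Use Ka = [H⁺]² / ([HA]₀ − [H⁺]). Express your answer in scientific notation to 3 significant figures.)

[H⁺] = 10^(−pH) = 10^(−2.47) = 3.388e-03 M. For HA ⇌ H⁺ + A⁻, Ka = [H⁺][A⁻]/[HA] = [H⁺]² / ([HA]₀ − [H⁺]) = (3.388e-03)² / (0.158 − 3.388e-03) = 7.43e-05.

K_a = 7.43e-05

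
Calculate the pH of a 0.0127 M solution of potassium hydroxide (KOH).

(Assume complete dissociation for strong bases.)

[OH⁻] = 0.0127 M for strong base. pOH = -log[OH⁻] = 1.90, pH = 14 - pOH

pH = 12.10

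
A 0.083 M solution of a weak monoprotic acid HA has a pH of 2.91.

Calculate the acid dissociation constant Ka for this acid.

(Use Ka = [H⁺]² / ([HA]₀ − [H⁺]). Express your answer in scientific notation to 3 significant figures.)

[H⁺] = 10^(−pH) = 10^(−2.91) = 1.230e-03 M. For HA ⇌ H⁺ + A⁻, Ka = [H⁺][A⁻]/[HA] = [H⁺]² / ([HA]₀ − [H⁺]) = (1.230e-03)² / (0.083 − 1.230e-03) = 1.85e-05.

K_a = 1.85e-05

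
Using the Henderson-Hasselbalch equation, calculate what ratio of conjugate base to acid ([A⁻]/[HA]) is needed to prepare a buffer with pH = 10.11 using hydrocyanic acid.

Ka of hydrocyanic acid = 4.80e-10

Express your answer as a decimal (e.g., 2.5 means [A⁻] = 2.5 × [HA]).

pKa = -log(4.80e-10) = 9.3188. pH = pKa + log([A⁻]/[HA]), so log([A⁻]/[HA]) = pH − pKa = 10.11 − 9.3188 = 0.7912. [A⁻]/[HA] = 10^(0.7912) = 6.18

[A⁻]/[HA] = 6.18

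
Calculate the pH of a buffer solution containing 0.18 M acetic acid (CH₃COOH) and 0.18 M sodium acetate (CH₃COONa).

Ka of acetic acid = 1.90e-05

pKa = -log(1.90e-05) = 4.72. pH = pKa + log([A⁻]/[HA]) = 4.72 + log(0.18/0.18)

pH = 4.72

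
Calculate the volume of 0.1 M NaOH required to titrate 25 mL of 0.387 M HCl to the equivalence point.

At equivalence: moles acid = moles base. moles HCl = 0.387 × 25/1000 = 0.009675 mol. V_base = moles / 0.1 × 1000 = 96.8 mL.

V_{base} = 96.8 mL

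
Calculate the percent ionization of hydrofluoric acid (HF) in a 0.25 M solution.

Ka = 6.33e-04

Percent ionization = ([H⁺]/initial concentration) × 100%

Using Ka equilibrium: x² + Ka×x - Ka×C = 0. Solving: [H⁺] = 1.2267e-02. Percent = (1.2267e-02/0.25) × 100

Percent ionization = 4.91%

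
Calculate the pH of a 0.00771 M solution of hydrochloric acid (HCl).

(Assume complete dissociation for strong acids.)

[H⁺] = 0.00771 M for strong acid. pH = -log[H⁺] = -log(0.00771)

pH = 2.11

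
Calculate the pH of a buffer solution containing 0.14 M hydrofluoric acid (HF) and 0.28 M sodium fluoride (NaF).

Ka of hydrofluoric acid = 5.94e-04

pKa = -log(5.94e-04) = 3.23. pH = pKa + log([A⁻]/[HA]) = 3.23 + log(0.28/0.14)

pH = 3.53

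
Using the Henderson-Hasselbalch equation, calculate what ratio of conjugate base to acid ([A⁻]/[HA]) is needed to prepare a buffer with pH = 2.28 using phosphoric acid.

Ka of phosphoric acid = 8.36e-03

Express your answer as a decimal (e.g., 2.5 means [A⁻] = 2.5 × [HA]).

pKa = -log(8.36e-03) = 2.0778. pH = pKa + log([A⁻]/[HA]), so log([A⁻]/[HA]) = pH − pKa = 2.28 − 2.0778 = 0.2022. [A⁻]/[HA] = 10^(0.2022) = 1.59

[A⁻]/[HA] = 1.59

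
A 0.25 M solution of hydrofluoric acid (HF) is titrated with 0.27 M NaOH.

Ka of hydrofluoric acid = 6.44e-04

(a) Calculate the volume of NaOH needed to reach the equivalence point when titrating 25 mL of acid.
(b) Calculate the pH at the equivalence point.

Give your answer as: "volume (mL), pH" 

moles acid = 0.25 × 25/1000 = 0.00625 mol; V_base = moles/0.27 × 1000 = 23.1 mL. At equivalence only the conjugate base is present: [A⁻] = 0.00625/0.048 = 1.2981e-01 M. Kb = Kw/Ka = 1.55e-11; [OH⁻] = √(Kb × [A⁻]) = 1.4197e-06; pOH = 5.85; pH = 14 - pOH = 8.15.

V = 23.1 mL, pH = 8.15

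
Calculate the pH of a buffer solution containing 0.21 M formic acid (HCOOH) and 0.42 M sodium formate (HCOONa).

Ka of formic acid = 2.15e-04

pKa = -log(2.15e-04) = 3.67. pH = pKa + log([A⁻]/[HA]) = 3.67 + log(0.42/0.21)

pH = 3.97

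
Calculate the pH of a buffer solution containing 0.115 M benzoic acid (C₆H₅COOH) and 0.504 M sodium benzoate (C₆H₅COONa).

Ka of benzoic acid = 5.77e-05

pKa = -log(5.77e-05) = 4.24. pH = pKa + log([A⁻]/[HA]) = 4.24 + log(0.504/0.115)

pH = 4.88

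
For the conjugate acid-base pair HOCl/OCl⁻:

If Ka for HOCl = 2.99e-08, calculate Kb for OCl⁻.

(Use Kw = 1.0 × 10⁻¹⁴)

For a conjugate pair Ka × Kb = Kw, so Kb = Kw/Ka = 1.0 × 10⁻¹⁴ / 2.99e-08 = 3.34e-07.

K_b = 3.34e-07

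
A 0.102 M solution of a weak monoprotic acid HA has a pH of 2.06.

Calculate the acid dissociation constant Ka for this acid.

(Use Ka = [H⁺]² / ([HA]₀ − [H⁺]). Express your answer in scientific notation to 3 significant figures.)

[H⁺] = 10^(−pH) = 10^(−2.06) = 8.710e-03 M. For HA ⇌ H⁺ + A⁻, Ka = [H⁺][A⁻]/[HA] = [H⁺]² / ([HA]₀ − [H⁺]) = (8.710e-03)² / (0.102 − 8.710e-03) = 8.13e-04.

K_a = 8.13e-04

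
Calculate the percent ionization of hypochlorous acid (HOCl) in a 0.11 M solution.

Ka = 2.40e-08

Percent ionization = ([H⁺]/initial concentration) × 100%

Using Ka equilibrium: x² + Ka×x - Ka×C = 0. Solving: [H⁺] = 5.1369e-05. Percent = (5.1369e-05/0.11) × 100

Percent ionization = 0.0467%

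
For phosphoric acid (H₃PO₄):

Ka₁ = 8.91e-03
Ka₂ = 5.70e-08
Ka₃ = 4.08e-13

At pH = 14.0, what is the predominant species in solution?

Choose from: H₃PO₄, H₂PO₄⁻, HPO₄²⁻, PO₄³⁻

pKa₁ = 2.05, pKa₂ = 7.24, pKa₃ = 12.39. For a polyprotic acid the predominant species crosses at each pKa: below pKa_n the protonated form dominates, above it the deprotonated form does. At pH = 14.0, the predominant species is PO₄³⁻.

PO₄³⁻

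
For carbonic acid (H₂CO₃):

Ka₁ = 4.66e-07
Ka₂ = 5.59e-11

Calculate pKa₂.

pKa₂ = -log(Ka₂) = -log(5.59e-11) = 10.25.

pK_{a2} = 10.25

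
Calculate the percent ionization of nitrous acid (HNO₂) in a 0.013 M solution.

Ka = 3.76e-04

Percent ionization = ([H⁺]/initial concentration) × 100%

Using Ka equilibrium: x² + Ka×x - Ka×C = 0. Solving: [H⁺] = 2.0309e-03. Percent = (2.0309e-03/0.013) × 100

Percent ionization = 15.6%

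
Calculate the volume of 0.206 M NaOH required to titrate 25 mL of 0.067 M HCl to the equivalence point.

At equivalence: moles acid = moles base. moles HCl = 0.067 × 25/1000 = 0.001675 mol. V_base = moles / 0.206 × 1000 = 8.1 mL.

V_{base} = 8.1 mL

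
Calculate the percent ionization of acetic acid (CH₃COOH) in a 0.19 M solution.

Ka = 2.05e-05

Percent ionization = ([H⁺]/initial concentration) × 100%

Using Ka equilibrium: x² + Ka×x - Ka×C = 0. Solving: [H⁺] = 1.9634e-03. Percent = (1.9634e-03/0.19) × 100

Percent ionization = 1.03%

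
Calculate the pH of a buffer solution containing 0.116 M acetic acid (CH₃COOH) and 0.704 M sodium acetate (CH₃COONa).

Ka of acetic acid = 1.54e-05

pKa = -log(1.54e-05) = 4.81. pH = pKa + log([A⁻]/[HA]) = 4.81 + log(0.704/0.116)

pH = 5.60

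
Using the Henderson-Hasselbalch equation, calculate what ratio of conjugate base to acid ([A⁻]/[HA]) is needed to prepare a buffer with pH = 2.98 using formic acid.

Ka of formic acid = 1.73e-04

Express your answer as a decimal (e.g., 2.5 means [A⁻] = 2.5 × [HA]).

pKa = -log(1.73e-04) = 3.7620. pH = pKa + log([A⁻]/[HA]), so log([A⁻]/[HA]) = pH − pKa = 2.98 − 3.7620 = -0.7820. [A⁻]/[HA] = 10^(-0.7820) = 0.165

[A⁻]/[HA] = 0.165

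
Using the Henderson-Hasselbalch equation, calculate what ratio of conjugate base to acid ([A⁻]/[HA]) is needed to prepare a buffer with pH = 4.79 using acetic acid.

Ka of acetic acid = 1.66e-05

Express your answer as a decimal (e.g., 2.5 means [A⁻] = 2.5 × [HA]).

pKa = -log(1.66e-05) = 4.7799. pH = pKa + log([A⁻]/[HA]), so log([A⁻]/[HA]) = pH − pKa = 4.79 − 4.7799 = 0.0101. [A⁻]/[HA] = 10^(0.0101) = 1.02

[A⁻]/[HA] = 1.02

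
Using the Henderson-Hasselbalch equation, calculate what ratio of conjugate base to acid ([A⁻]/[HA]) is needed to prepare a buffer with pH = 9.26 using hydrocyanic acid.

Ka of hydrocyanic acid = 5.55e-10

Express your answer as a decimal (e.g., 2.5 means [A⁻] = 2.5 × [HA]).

pKa = -log(5.55e-10) = 9.2557. pH = pKa + log([A⁻]/[HA]), so log([A⁻]/[HA]) = pH − pKa = 9.26 − 9.2557 = 0.0043. [A⁻]/[HA] = 10^(0.0043) = 1.01

[A⁻]/[HA] = 1.01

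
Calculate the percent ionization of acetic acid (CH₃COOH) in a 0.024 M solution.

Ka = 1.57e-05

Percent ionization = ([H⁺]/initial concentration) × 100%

Using Ka equilibrium: x² + Ka×x - Ka×C = 0. Solving: [H⁺] = 6.0604e-04. Percent = (6.0604e-04/0.024) × 100

Percent ionization = 2.53%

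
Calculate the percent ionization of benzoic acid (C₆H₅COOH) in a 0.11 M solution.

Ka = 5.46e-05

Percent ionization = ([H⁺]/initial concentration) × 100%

Using Ka equilibrium: x² + Ka×x - Ka×C = 0. Solving: [H⁺] = 2.4236e-03. Percent = (2.4236e-03/0.11) × 100

Percent ionization = 2.2%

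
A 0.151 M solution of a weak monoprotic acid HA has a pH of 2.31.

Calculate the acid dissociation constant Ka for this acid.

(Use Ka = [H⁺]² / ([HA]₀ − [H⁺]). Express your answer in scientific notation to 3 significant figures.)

[H⁺] = 10^(−pH) = 10^(−2.31) = 4.898e-03 M. For HA ⇌ H⁺ + A⁻, Ka = [H⁺][A⁻]/[HA] = [H⁺]² / ([HA]₀ − [H⁺]) = (4.898e-03)² / (0.151 − 4.898e-03) = 1.64e-04.

K_a = 1.64e-04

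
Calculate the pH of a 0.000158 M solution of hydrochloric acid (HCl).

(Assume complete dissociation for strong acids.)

[H⁺] = 0.000158 M for strong acid. pH = -log[H⁺] = -log(0.000158)

pH = 3.80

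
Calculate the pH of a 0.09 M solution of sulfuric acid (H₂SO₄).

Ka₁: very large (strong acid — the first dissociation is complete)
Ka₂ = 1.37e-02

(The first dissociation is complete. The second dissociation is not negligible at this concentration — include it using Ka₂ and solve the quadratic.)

First dissociation is complete: [H⁺]₀ = [HSO₄⁻]₀ = C = 0.09 M. Second dissociation HSO₄⁻ ⇌ H⁺ + SO₄²⁻: let x = [SO₄²⁻]. Ka₂ = (C + x)·x / (C − x) = 1.37e-02 → x² + (C + Ka₂)·x − Ka₂·C = 0 → x² + 0.10370·x − 1.233e-03 = 0. x = (−0.10370 + √(0.10370² + 4 × 1.233e-03)) / 2 = 1.0771e-02 M. [H⁺] = C + x = 0.09 + 1.0771e-02 = 1.0077e-01 M. pH = -log(1.0077e-01) = 1.00.

pH = 1.00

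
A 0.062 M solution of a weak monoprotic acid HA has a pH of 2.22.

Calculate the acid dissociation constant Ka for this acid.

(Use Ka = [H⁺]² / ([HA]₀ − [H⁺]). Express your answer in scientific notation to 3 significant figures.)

[H⁺] = 10^(−pH) = 10^(−2.22) = 6.026e-03 M. For HA ⇌ H⁺ + A⁻, Ka = [H⁺][A⁻]/[HA] = [H⁺]² / ([HA]₀ − [H⁺]) = (6.026e-03)² / (0.062 − 6.026e-03) = 6.49e-04.

K_a = 6.49e-04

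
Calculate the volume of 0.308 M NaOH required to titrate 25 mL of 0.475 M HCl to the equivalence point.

At equivalence: moles acid = moles base. moles HCl = 0.475 × 25/1000 = 0.01188 mol. V_base = moles / 0.308 × 1000 = 38.6 mL.

V_{base} = 38.6 mL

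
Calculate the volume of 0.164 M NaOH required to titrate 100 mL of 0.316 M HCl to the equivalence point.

At equivalence: moles acid = moles base. moles HCl = 0.316 × 100/1000 = 0.0316 mol. V_base = moles / 0.164 × 1000 = 192.7 mL.

V_{base} = 192.7 mL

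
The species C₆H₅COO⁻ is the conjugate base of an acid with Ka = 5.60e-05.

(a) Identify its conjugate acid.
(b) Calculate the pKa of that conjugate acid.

(a) The conjugate acid is formed by adding one H⁺ to C₆H₅COO⁻, giving C₆H₅COOH. (b) pKa = -log(Ka) = -log(5.60e-05) = 4.25.

Conjugate acid: C₆H₅COOH; pK_a = 4.25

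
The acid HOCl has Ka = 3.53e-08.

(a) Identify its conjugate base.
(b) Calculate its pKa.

(a) The conjugate base is formed by removing one H⁺ from HOCl, giving OCl⁻. (b) pKa = -log(Ka) = -log(3.53e-08) = 7.45.

Conjugate base: OCl⁻; pK_a = 7.45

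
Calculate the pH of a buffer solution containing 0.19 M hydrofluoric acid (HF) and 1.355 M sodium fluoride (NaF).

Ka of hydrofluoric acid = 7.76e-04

pKa = -log(7.76e-04) = 3.11. pH = pKa + log([A⁻]/[HA]) = 3.11 + log(1.355/0.19)

pH = 3.96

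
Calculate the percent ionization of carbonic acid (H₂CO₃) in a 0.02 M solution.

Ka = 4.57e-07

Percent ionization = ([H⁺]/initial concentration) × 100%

Using Ka equilibrium: x² + Ka×x - Ka×C = 0. Solving: [H⁺] = 9.5375e-05. Percent = (9.5375e-05/0.02) × 100

Percent ionization = 0.477%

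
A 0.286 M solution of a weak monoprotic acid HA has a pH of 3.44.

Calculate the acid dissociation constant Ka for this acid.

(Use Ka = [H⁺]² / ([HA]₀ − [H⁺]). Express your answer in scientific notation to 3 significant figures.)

[H⁺] = 10^(−pH) = 10^(−3.44) = 3.631e-04 M. For HA ⇌ H⁺ + A⁻, Ka = [H⁺][A⁻]/[HA] = [H⁺]² / ([HA]₀ − [H⁺]) = (3.631e-04)² / (0.286 − 3.631e-04) = 4.62e-07.

K_a = 4.62e-07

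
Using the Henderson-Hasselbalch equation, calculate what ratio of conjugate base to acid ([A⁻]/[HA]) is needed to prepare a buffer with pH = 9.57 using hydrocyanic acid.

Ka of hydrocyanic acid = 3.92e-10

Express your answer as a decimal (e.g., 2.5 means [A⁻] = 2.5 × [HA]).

pKa = -log(3.92e-10) = 9.4067. pH = pKa + log([A⁻]/[HA]), so log([A⁻]/[HA]) = pH − pKa = 9.57 − 9.4067 = 0.1633. [A⁻]/[HA] = 10^(0.1633) = 1.46

[A⁻]/[HA] = 1.46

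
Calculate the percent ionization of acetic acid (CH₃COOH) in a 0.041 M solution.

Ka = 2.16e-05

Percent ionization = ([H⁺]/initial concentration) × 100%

Using Ka equilibrium: x² + Ka×x - Ka×C = 0. Solving: [H⁺] = 9.3033e-04. Percent = (9.3033e-04/0.041) × 100

Percent ionization = 2.27%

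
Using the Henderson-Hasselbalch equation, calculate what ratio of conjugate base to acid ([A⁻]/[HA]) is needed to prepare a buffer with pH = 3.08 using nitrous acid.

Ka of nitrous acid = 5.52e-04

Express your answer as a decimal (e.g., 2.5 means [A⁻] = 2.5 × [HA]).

pKa = -log(5.52e-04) = 3.2581. pH = pKa + log([A⁻]/[HA]), so log([A⁻]/[HA]) = pH − pKa = 3.08 − 3.2581 = -0.1781. [A⁻]/[HA] = 10^(-0.1781) = 0.664

[A⁻]/[HA] = 0.664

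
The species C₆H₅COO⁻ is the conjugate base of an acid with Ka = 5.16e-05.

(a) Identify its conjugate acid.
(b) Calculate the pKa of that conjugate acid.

(a) The conjugate acid is formed by adding one H⁺ to C₆H₅COO⁻, giving C₆H₅COOH. (b) pKa = -log(Ka) = -log(5.16e-05) = 4.29.

Conjugate acid: C₆H₅COOH; pK_a = 4.29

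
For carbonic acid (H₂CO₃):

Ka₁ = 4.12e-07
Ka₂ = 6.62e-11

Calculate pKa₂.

pKa₂ = -log(Ka₂) = -log(6.62e-11) = 10.18.

pK_{a2} = 10.18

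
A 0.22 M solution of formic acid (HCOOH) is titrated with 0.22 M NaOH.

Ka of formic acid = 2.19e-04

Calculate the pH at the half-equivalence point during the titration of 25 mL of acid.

At half-equivalence [HA] = [A⁻], so Henderson-Hasselbalch gives pH = pKa = -log(2.19e-04) = 3.66.

pH = pKa = 3.66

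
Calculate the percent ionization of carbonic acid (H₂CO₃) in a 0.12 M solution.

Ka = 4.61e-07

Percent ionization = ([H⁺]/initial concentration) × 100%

Using Ka equilibrium: x² + Ka×x - Ka×C = 0. Solving: [H⁺] = 2.3497e-04. Percent = (2.3497e-04/0.12) × 100

Percent ionization = 0.196%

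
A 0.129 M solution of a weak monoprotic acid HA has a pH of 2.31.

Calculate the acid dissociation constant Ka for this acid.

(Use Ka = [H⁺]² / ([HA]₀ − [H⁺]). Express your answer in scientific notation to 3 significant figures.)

[H⁺] = 10^(−pH) = 10^(−2.31) = 4.898e-03 M. For HA ⇌ H⁺ + A⁻, Ka = [H⁺][A⁻]/[HA] = [H⁺]² / ([HA]₀ − [H⁺]) = (4.898e-03)² / (0.129 − 4.898e-03) = 1.93e-04.

K_a = 1.93e-04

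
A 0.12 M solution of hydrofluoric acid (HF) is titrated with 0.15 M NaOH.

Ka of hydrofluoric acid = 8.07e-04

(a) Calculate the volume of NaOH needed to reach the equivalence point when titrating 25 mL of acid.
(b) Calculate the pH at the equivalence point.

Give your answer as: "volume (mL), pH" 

moles acid = 0.12 × 25/1000 = 0.003 mol; V_base = moles/0.15 × 1000 = 20.0 mL. At equivalence only the conjugate base is present: [A⁻] = 0.003/0.045 = 6.6667e-02 M. Kb = Kw/Ka = 1.24e-11; [OH⁻] = √(Kb × [A⁻]) = 9.0890e-07; pOH = 6.04; pH = 14 - pOH = 7.96.

V = 20.0 mL, pH = 7.96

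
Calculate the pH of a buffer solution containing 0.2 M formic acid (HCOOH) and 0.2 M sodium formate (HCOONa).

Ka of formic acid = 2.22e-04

pKa = -log(2.22e-04) = 3.65. pH = pKa + log([A⁻]/[HA]) = 3.65 + log(0.2/0.2)

pH = 3.65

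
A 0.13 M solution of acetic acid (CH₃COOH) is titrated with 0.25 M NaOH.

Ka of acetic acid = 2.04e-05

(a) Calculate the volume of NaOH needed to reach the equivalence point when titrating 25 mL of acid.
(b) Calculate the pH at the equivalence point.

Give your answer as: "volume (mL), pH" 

moles acid = 0.13 × 25/1000 = 0.00325 mol; V_base = moles/0.25 × 1000 = 13.0 mL. At equivalence only the conjugate base is present: [A⁻] = 0.00325/0.038 = 8.5526e-02 M. Kb = Kw/Ka = 4.90e-10; [OH⁻] = √(Kb × [A⁻]) = 6.4749e-06; pOH = 5.19; pH = 14 - pOH = 8.81.

V = 13.0 mL, pH = 8.81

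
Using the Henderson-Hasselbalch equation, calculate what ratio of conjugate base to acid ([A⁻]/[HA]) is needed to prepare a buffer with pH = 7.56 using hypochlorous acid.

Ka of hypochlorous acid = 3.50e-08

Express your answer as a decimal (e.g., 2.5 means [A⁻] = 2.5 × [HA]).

pKa = -log(3.50e-08) = 7.4559. pH = pKa + log([A⁻]/[HA]), so log([A⁻]/[HA]) = pH − pKa = 7.56 − 7.4559 = 0.1041. [A⁻]/[HA] = 10^(0.1041) = 1.27

[A⁻]/[HA] = 1.27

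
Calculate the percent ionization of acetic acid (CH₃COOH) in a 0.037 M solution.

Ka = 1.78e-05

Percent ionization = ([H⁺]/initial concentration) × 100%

Using Ka equilibrium: x² + Ka×x - Ka×C = 0. Solving: [H⁺] = 8.0269e-04. Percent = (8.0269e-04/0.037) × 100

Percent ionization = 2.17%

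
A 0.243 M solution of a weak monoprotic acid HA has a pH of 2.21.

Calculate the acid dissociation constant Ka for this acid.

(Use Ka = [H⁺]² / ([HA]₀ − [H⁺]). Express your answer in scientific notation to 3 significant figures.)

[H⁺] = 10^(−pH) = 10^(−2.21) = 6.166e-03 M. For HA ⇌ H⁺ + A⁻, Ka = [H⁺][A⁻]/[HA] = [H⁺]² / ([HA]₀ − [H⁺]) = (6.166e-03)² / (0.243 − 6.166e-03) = 1.61e-04.

K_a = 1.61e-04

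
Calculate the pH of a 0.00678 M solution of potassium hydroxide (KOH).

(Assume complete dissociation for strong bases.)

[OH⁻] = 0.00678 M for strong base. pOH = -log[OH⁻] = 2.17, pH = 14 - pOH

pH = 11.83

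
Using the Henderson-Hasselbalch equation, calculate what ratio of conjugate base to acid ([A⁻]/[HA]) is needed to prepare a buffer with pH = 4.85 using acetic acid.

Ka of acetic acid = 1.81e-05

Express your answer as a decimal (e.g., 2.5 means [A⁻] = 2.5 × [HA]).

pKa = -log(1.81e-05) = 4.7423. pH = pKa + log([A⁻]/[HA]), so log([A⁻]/[HA]) = pH − pKa = 4.85 − 4.7423 = 0.1077. [A⁻]/[HA] = 10^(0.1077) = 1.28

[A⁻]/[HA] = 1.28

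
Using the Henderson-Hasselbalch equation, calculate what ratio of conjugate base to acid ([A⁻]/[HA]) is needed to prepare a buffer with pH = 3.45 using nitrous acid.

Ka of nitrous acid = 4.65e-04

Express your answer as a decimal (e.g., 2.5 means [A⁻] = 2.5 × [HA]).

pKa = -log(4.65e-04) = 3.3325. pH = pKa + log([A⁻]/[HA]), so log([A⁻]/[HA]) = pH − pKa = 3.45 − 3.3325 = 0.1175. [A⁻]/[HA] = 10^(0.1175) = 1.31

[A⁻]/[HA] = 1.31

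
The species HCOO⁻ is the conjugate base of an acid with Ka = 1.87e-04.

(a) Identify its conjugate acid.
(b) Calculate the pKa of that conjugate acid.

(a) The conjugate acid is formed by adding one H⁺ to HCOO⁻, giving HCOOH. (b) pKa = -log(Ka) = -log(1.87e-04) = 3.73.

Conjugate acid: HCOOH; pK_a = 3.73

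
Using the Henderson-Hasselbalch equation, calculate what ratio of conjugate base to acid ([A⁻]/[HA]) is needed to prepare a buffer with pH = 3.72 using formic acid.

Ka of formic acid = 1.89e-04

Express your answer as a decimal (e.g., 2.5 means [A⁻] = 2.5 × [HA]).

pKa = -log(1.89e-04) = 3.7235. pH = pKa + log([A⁻]/[HA]), so log([A⁻]/[HA]) = pH − pKa = 3.72 − 3.7235 = -0.0035. [A⁻]/[HA] = 10^(-0.0035) = 0.992

[A⁻]/[HA] = 0.992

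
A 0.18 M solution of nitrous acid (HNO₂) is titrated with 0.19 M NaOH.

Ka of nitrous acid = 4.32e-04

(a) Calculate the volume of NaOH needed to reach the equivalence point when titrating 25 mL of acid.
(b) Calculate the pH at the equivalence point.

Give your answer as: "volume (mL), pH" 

moles acid = 0.18 × 25/1000 = 0.0045 mol; V_base = moles/0.19 × 1000 = 23.7 mL. At equivalence only the conjugate base is present: [A⁻] = 0.0045/0.049 = 9.2432e-02 M. Kb = Kw/Ka = 2.31e-11; [OH⁻] = √(Kb × [A⁻]) = 1.4628e-06; pOH = 5.83; pH = 14 - pOH = 8.17.

V = 23.7 mL, pH = 8.17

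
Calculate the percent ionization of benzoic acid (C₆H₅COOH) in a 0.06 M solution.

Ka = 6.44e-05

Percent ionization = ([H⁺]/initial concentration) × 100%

Using Ka equilibrium: x² + Ka×x - Ka×C = 0. Solving: [H⁺] = 1.9338e-03. Percent = (1.9338e-03/0.06) × 100

Percent ionization = 3.22%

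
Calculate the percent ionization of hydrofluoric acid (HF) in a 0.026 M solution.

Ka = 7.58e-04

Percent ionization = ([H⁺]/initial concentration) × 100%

Using Ka equilibrium: x² + Ka×x - Ka×C = 0. Solving: [H⁺] = 4.0765e-03. Percent = (4.0765e-03/0.026) × 100

Percent ionization = 15.7%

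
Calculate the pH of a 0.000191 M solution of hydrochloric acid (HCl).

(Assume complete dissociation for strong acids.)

[H⁺] = 0.000191 M for strong acid. pH = -log[H⁺] = -log(0.000191)

pH = 3.72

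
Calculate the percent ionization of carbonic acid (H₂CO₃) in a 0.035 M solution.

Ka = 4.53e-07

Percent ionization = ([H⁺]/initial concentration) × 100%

Using Ka equilibrium: x² + Ka×x - Ka×C = 0. Solving: [H⁺] = 1.2569e-04. Percent = (1.2569e-04/0.035) × 100

Percent ionization = 0.359%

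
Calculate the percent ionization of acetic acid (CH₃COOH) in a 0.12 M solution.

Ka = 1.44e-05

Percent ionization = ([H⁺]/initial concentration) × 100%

Using Ka equilibrium: x² + Ka×x - Ka×C = 0. Solving: [H⁺] = 1.3074e-03. Percent = (1.3074e-03/0.12) × 100

Percent ionization = 1.09%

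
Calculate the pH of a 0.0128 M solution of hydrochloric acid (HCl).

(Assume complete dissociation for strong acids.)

[H⁺] = 0.0128 M for strong acid. pH = -log[H⁺] = -log(0.0128)

pH = 1.89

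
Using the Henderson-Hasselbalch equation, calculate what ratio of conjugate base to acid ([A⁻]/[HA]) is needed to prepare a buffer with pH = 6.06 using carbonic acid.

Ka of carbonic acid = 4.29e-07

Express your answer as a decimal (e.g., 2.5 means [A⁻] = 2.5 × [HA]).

pKa = -log(4.29e-07) = 6.3675. pH = pKa + log([A⁻]/[HA]), so log([A⁻]/[HA]) = pH − pKa = 6.06 − 6.3675 = -0.3075. [A⁻]/[HA] = 10^(-0.3075) = 0.493

[A⁻]/[HA] = 0.493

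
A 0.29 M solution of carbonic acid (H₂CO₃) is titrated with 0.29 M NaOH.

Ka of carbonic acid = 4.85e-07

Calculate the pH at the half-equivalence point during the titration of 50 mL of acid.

At half-equivalence [HA] = [A⁻], so Henderson-Hasselbalch gives pH = pKa = -log(4.85e-07) = 6.31.

pH = pKa = 6.31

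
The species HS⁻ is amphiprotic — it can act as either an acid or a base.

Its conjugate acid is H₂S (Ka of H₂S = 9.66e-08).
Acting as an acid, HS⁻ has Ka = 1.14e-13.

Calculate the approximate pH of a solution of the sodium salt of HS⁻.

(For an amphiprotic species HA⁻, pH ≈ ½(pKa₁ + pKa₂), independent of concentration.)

pKa₁ = -log(9.66e-08) = 7.02; pKa₂ = -log(1.14e-13) = 12.94. For an amphiprotic species, pH ≈ ½(pKa₁ + pKa₂) = ½(7.02 + 12.94) = 9.98.

pH = 9.98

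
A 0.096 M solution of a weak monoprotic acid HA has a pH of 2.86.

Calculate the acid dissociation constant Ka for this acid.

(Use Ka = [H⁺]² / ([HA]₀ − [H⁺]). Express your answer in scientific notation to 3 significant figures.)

[H⁺] = 10^(−pH) = 10^(−2.86) = 1.380e-03 M. For HA ⇌ H⁺ + A⁻, Ka = [H⁺][A⁻]/[HA] = [H⁺]² / ([HA]₀ − [H⁺]) = (1.380e-03)² / (0.096 − 1.380e-03) = 2.01e-05.

K_a = 2.01e-05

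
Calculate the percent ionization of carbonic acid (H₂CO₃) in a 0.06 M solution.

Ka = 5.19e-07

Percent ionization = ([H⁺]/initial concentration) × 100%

Using Ka equilibrium: x² + Ka×x - Ka×C = 0. Solving: [H⁺] = 1.7621e-04. Percent = (1.7621e-04/0.06) × 100

Percent ionization = 0.294%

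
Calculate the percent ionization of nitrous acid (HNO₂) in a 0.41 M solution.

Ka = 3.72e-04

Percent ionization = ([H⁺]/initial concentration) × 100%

Using Ka equilibrium: x² + Ka×x - Ka×C = 0. Solving: [H⁺] = 1.2165e-02. Percent = (1.2165e-02/0.41) × 100

Percent ionization = 2.97%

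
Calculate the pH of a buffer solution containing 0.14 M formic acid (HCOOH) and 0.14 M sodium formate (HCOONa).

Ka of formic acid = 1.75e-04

pKa = -log(1.75e-04) = 3.76. pH = pKa + log([A⁻]/[HA]) = 3.76 + log(0.14/0.14)

pH = 3.76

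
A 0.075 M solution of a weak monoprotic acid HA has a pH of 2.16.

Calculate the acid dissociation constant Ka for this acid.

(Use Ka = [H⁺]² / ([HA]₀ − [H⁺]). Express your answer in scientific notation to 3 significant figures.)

[H⁺] = 10^(−pH) = 10^(−2.16) = 6.918e-03 M. For HA ⇌ H⁺ + A⁻, Ka = [H⁺][A⁻]/[HA] = [H⁺]² / ([HA]₀ − [H⁺]) = (6.918e-03)² / (0.075 − 6.918e-03) = 7.03e-04.

K_a = 7.03e-04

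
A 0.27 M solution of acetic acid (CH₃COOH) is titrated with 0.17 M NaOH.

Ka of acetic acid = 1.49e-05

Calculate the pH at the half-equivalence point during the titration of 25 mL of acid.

At half-equivalence [HA] = [A⁻], so Henderson-Hasselbalch gives pH = pKa = -log(1.49e-05) = 4.83.

pH = pKa = 4.83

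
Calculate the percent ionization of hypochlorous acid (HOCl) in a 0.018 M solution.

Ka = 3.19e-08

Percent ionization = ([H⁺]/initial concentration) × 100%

Using Ka equilibrium: x² + Ka×x - Ka×C = 0. Solving: [H⁺] = 2.3947e-05. Percent = (2.3947e-05/0.018) × 100

Percent ionization = 0.133%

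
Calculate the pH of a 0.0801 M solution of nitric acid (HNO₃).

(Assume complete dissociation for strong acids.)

[H⁺] = 0.0801 M for strong acid. pH = -log[H⁺] = -log(0.0801)

pH = 1.10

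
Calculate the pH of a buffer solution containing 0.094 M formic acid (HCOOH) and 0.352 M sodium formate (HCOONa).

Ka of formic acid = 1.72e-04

pKa = -log(1.72e-04) = 3.76. pH = pKa + log([A⁻]/[HA]) = 3.76 + log(0.352/0.094)

pH = 4.34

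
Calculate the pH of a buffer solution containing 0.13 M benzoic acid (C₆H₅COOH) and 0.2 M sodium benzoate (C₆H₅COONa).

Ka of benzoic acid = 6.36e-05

pKa = -log(6.36e-05) = 4.20. pH = pKa + log([A⁻]/[HA]) = 4.20 + log(0.2/0.13)

pH = 4.38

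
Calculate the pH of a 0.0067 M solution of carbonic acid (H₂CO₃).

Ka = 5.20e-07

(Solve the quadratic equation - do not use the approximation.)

x² + Ka×x - Ka×C = 0. Using quadratic formula: [H⁺] = 5.8766e-05

pH = 4.23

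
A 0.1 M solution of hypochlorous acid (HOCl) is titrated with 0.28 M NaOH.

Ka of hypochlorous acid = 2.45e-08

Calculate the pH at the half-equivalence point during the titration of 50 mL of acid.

At half-equivalence [HA] = [A⁻], so Henderson-Hasselbalch gives pH = pKa = -log(2.45e-08) = 7.61.

pH = pKa = 7.61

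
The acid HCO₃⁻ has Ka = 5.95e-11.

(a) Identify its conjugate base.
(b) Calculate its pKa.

(a) The conjugate base is formed by removing one H⁺ from HCO₃⁻, giving CO₃²⁻. (b) pKa = -log(Ka) = -log(5.95e-11) = 10.23.

Conjugate base: CO₃²⁻; pK_a = 10.23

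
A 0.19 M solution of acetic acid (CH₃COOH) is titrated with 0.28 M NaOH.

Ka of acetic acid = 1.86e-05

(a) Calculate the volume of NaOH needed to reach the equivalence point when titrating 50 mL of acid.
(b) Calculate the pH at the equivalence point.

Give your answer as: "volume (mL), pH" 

moles acid = 0.19 × 50/1000 = 0.0095 mol; V_base = moles/0.28 × 1000 = 33.9 mL. At equivalence only the conjugate base is present: [A⁻] = 0.0095/0.084 = 1.1319e-01 M. Kb = Kw/Ka = 5.38e-10; [OH⁻] = √(Kb × [A⁻]) = 7.8010e-06; pOH = 5.11; pH = 14 - pOH = 8.89.

V = 33.9 mL, pH = 8.89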